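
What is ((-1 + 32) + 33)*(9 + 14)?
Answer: 1472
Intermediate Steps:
((-1 + 32) + 33)*(9 + 14) = (31 + 33)*23 = 64*23 = 1472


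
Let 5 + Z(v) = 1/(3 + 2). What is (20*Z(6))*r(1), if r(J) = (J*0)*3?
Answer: 0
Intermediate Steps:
Z(v) = -24/5 (Z(v) = -5 + 1/(3 + 2) = -5 + 1/5 = -5 + ⅕ = -24/5)
r(J) = 0 (r(J) = 0*3 = 0)
(20*Z(6))*r(1) = (20*(-24/5))*0 = -96*0 = 0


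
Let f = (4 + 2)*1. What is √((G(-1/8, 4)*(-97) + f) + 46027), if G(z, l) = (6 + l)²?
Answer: 3*√4037 ≈ 190.61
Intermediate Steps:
f = 6 (f = 6*1 = 6)
√((G(-1/8, 4)*(-97) + f) + 46027) = √(((6 + 4)²*(-97) + 6) + 46027) = √((10²*(-97) + 6) + 46027) = √((100*(-97) + 6) + 46027) = √((-9700 + 6) + 46027) = √(-9694 + 46027) = √36333 = 3*√4037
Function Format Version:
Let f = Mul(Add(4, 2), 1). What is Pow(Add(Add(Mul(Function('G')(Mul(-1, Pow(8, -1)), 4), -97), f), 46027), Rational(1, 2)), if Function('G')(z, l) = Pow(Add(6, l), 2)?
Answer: Mul(3, Pow(4037, Rational(1, 2))) ≈ 190.61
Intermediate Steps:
f = 6 (f = Mul(6, 1) = 6)
Pow(Add(Add(Mul(Function('G')(Mul(-1, Pow(8, -1)), 4), -97), f), 46027), Rational(1, 2)) = Pow(Add(Add(Mul(Pow(Add(6, 4), 2), -97), 6), 46027), Rational(1, 2)) = Pow(Add(Add(Mul(Pow(10, 2), -97), 6), 46027), Rational(1, 2)) = Pow(Add(Add(Mul(100, -97), 6), 46027), Rational(1, 2)) = Pow(Add(Add(-9700, 6), 46027), Rational(1, 2)) = Pow(Add(-9694, 46027), Rational(1, 2)) = Pow(36333, Rational(1, 2)) = Mul(3, Pow(4037, Rational(1, 2)))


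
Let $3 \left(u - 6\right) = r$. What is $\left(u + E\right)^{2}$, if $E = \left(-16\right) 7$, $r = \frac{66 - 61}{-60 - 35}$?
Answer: $\frac{36517849}{3249} \approx 11240.0$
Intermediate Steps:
$r = - \frac{1}{19}$ ($r = \frac{5}{-95} = 5 \left(- \frac{1}{95}\right) = - \frac{1}{19} \approx -0.052632$)
$u = \frac{341}{57}$ ($u = 6 + \frac{1}{3} \left(- \frac{1}{19}\right) = 6 - \frac{1}{57} = \frac{341}{57} \approx 5.9825$)
$E = -112$
$\left(u + E\right)^{2} = \left(\frac{341}{57} - 112\right)^{2} = \left(- \frac{6043}{57}\right)^{2} = \frac{36517849}{3249}$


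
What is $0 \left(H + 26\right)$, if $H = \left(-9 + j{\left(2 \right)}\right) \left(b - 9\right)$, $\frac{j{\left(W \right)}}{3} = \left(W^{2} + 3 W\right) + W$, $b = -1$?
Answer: $0$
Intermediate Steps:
$j{\left(W \right)} = 3 W^{2} + 12 W$ ($j{\left(W \right)} = 3 \left(\left(W^{2} + 3 W\right) + W\right) = 3 \left(W^{2} + 4 W\right) = 3 W^{2} + 12 W$)
$H = -270$ ($H = \left(-9 + 3 \cdot 2 \left(4 + 2\right)\right) \left(-1 - 9\right) = \left(-9 + 3 \cdot 2 \cdot 6\right) \left(-10\right) = \left(-9 + 36\right) \left(-10\right) = 27 \left(-10\right) = -270$)
$0 \left(H + 26\right) = 0 \left(-270 + 26\right) = 0 \left(-244\right) = 0$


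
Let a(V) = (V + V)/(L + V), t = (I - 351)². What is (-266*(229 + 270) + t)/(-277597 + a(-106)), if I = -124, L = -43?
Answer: -13840759/41361741 ≈ -0.33463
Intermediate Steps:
t = 225625 (t = (-124 - 351)² = (-475)² = 225625)
a(V) = 2*V/(-43 + V) (a(V) = (V + V)/(-43 + V) = (2*V)/(-43 + V) = 2*V/(-43 + V))
(-266*(229 + 270) + t)/(-277597 + a(-106)) = (-266*(229 + 270) + 225625)/(-277597 + 2*(-106)/(-43 - 106)) = (-266*499 + 225625)/(-277597 + 2*(-106)/(-149)) = (-132734 + 225625)/(-277597 + 2*(-106)*(-1/149)) = 92891/(-277597 + 212/149) = 92891/(-41361741/149) = 92891*(-149/41361741) = -13840759/41361741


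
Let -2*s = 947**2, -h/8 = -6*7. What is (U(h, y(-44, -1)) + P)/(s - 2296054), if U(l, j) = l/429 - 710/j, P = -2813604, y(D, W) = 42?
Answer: 16898602450/16483217751 ≈ 1.0252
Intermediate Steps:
h = 336 (h = -(-48)*7 = -8*(-42) = 336)
s = -896809/2 (s = -1/2*947**2 = -1/2*896809 = -896809/2 ≈ -4.4840e+5)
U(l, j) = -710/j + l/429 (U(l, j) = l*(1/429) - 710/j = l/429 - 710/j = -710/j + l/429)
(U(h, y(-44, -1)) + P)/(s - 2296054) = ((-710/42 + (1/429)*336) - 2813604)/(-896809/2 - 2296054) = ((-710*1/42 + 112/143) - 2813604)/(-5488917/2) = ((-355/21 + 112/143) - 2813604)*(-2/5488917) = (-48413/3003 - 2813604)*(-2/5488917) = -8449301225/3003*(-2/5488917) = 16898602450/16483217751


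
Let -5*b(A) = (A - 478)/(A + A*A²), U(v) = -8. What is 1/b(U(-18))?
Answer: -1300/243 ≈ -5.3498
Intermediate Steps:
b(A) = -(-478 + A)/(5*(A + A³)) (b(A) = -(A - 478)/(5*(A + A*A²)) = -(-478 + A)/(5*(A + A³)))
1/b(U(-18)) = 1/((⅕)*(478 - 1*(-8))/(-8*(1 + (-8)²))) = 1/((⅕)*(-⅛)*(478 + 8)/(1 + 64)) = 1/((⅕)*(-⅛)*486/65) = 1/((⅕)*(-⅛)*(1/65)*486) = 1/(-243/1300) = -1300/243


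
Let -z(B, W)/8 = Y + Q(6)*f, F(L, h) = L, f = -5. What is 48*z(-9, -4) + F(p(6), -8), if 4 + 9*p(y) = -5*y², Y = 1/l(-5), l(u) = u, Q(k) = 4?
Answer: 348136/45 ≈ 7736.4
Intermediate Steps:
Y = -⅕ (Y = 1/(-5) = -⅕ ≈ -0.20000)
p(y) = -4/9 - 5*y²/9 (p(y) = -4/9 + (-5*y²)/9 = -4/9 - 5*y²/9)
z(B, W) = 808/5 (z(B, W) = -8*(-⅕ + 4*(-5)) = -8*(-⅕ - 20) = -8*(-101/5) = 808/5)
48*z(-9, -4) + F(p(6), -8) = 48*(808/5) + (-4/9 - 5/9*6²) = 38784/5 + (-4/9 - 5/9*36) = 38784/5 + (-4/9 - 20) = 38784/5 - 184/9 = 348136/45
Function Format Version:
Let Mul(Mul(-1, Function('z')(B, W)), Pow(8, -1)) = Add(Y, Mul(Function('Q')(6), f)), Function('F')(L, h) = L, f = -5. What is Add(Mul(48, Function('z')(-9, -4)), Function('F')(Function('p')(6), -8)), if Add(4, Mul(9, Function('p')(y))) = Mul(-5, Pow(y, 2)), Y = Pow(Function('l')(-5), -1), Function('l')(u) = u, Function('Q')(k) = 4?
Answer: Rational(348136, 45) ≈ 7736.4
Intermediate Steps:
Y = Rational(-1, 5) (Y = Pow(-5, -1) = Rational(-1, 5) ≈ -0.20000)
Function('p')(y) = Add(Rational(-4, 9), Mul(Rational(-5, 9), Pow(y, 2))) (Function('p')(y) = Add(Rational(-4, 9), Mul(Rational(1, 9), Mul(-5, Pow(y, 2)))) = Add(Rational(-4, 9), Mul(Rational(-5, 9), Pow(y, 2))))
Function('z')(B, W) = Rational(808, 5) (Function('z')(B, W) = Mul(-8, Add(Rational(-1, 5), Mul(4, -5))) = Mul(-8, Add(Rational(-1, 5), -20)) = Mul(-8, Rational(-101, 5)) = Rational(808, 5))
Add(Mul(48, Function('z')(-9, -4)), Function('F')(Function('p')(6), -8)) = Add(Mul(48, Rational(808, 5)), Add(Rational(-4, 9), Mul(Rational(-5, 9), Pow(6, 2)))) = Add(Rational(38784, 5), Add(Rational(-4, 9), Mul(Rational(-5, 9), 36))) = Add(Rational(38784, 5), Add(Rational(-4, 9), -20)) = Add(Rational(38784, 5), Rational(-184, 9)) = Rational(348136, 45)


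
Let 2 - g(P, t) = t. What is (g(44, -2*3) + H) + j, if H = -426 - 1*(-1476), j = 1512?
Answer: 2570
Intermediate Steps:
g(P, t) = 2 - t
H = 1050 (H = -426 + 1476 = 1050)
(g(44, -2*3) + H) + j = ((2 - (-2)*3) + 1050) + 1512 = ((2 - 1*(-6)) + 1050) + 1512 = ((2 + 6) + 1050) + 1512 = (8 + 1050) + 1512 = 1058 + 1512 = 2570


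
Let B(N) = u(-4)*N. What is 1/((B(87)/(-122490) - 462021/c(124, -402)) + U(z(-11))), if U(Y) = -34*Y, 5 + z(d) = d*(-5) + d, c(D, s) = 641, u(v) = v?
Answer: -13086015/26784177427 ≈ -0.00048857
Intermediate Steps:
z(d) = -5 - 4*d (z(d) = -5 + (d*(-5) + d) = -5 + (-5*d + d) = -5 - 4*d)
B(N) = -4*N
1/((B(87)/(-122490) - 462021/c(124, -402)) + U(z(-11))) = 1/((-4*87/(-122490) - 462021/641) - 34*(-5 - 4*(-11))) = 1/((-348*(-1/122490) - 462021*1/641) - 34*(-5 + 44)) = 1/((58/20415 - 462021/641) - 34*39) = 1/(-9432121537/13086015 - 1326) = 1/(-26784177427/13086015) = -13086015/26784177427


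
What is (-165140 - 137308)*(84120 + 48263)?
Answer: -40038973584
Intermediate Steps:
(-165140 - 137308)*(84120 + 48263) = -302448*132383 = -40038973584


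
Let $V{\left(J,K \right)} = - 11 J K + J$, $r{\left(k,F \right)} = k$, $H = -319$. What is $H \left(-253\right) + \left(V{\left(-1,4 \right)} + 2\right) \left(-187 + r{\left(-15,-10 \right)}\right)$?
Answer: $71617$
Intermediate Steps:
$V{\left(J,K \right)} = J - 11 J K$ ($V{\left(J,K \right)} = - 11 J K + J = J - 11 J K$)
$H \left(-253\right) + \left(V{\left(-1,4 \right)} + 2\right) \left(-187 + r{\left(-15,-10 \right)}\right) = \left(-319\right) \left(-253\right) + \left(- (1 - 44) + 2\right) \left(-187 - 15\right) = 80707 + \left(- (1 - 44) + 2\right) \left(-202\right) = 80707 + \left(\left(-1\right) \left(-43\right) + 2\right) \left(-202\right) = 80707 + \left(43 + 2\right) \left(-202\right) = 80707 + 45 \left(-202\right) = 80707 - 9090 = 71617$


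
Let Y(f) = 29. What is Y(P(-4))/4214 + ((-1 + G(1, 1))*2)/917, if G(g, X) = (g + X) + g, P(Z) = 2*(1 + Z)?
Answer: 6207/552034 ≈ 0.011244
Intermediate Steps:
P(Z) = 2 + 2*Z
G(g, X) = X + 2*g (G(g, X) = (X + g) + g = X + 2*g)
Y(P(-4))/4214 + ((-1 + G(1, 1))*2)/917 = 29/4214 + ((-1 + (1 + 2*1))*2)/917 = 29*(1/4214) + ((-1 + (1 + 2))*2)*(1/917) = 29/4214 + ((-1 + 3)*2)*(1/917) = 29/4214 + (2*2)*(1/917) = 29/4214 + 4*(1/917) = 29/4214 + 4/917 = 6207/552034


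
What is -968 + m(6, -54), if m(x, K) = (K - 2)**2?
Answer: 2168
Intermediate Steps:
m(x, K) = (-2 + K)**2
-968 + m(6, -54) = -968 + (-2 - 54)**2 = -968 + (-56)**2 = -968 + 3136 = 2168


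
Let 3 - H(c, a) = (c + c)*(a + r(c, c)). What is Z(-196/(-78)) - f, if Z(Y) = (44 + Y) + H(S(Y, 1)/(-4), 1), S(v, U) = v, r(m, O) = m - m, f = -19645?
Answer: 256045/13 ≈ 19696.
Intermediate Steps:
r(m, O) = 0
H(c, a) = 3 - 2*a*c (H(c, a) = 3 - (c + c)*(a + 0) = 3 - 2*c*a = 3 - 2*a*c)
Z(Y) = 47 + 3*Y/2 (Z(Y) = (44 + Y) + (3 - 2*1*Y/(-4)) = (44 + Y) + (3 - 2*1*Y*(-¼)) = (44 + Y) + (3 - 2*1*(-Y/4)) = (44 + Y) + (3 + Y/2) = 47 + 3*Y/2)
Z(-196/(-78)) - f = (47 + 3*(-196/(-78))/2) - 1*(-19645) = (47 + 3*(-196*(-1/78))/2) + 19645 = (47 + (3/2)*(98/39)) + 19645 = (47 + 49/13) + 19645 = 660/13 + 19645 = 256045/13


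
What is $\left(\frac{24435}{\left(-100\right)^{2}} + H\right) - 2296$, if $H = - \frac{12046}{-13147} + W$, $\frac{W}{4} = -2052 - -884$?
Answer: $- \frac{183128250611}{26294000} \approx -6964.6$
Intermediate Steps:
$W = -4672$ ($W = 4 \left(-2052 - -884\right) = 4 \left(-2052 + 884\right) = 4 \left(-1168\right) = -4672$)
$H = - \frac{61410738}{13147}$ ($H = - \frac{12046}{-13147} - 4672 = \left(-12046\right) \left(- \frac{1}{13147}\right) - 4672 = \frac{12046}{13147} - 4672 = - \frac{61410738}{13147} \approx -4671.1$)
$\left(\frac{24435}{\left(-100\right)^{2}} + H\right) - 2296 = \left(\frac{24435}{\left(-100\right)^{2}} - \frac{61410738}{13147}\right) - 2296 = \left(\frac{24435}{10000} - \frac{61410738}{13147}\right) - 2296 = \left(24435 \cdot \frac{1}{10000} - \frac{61410738}{13147}\right) - 2296 = \left(\frac{4887}{2000} - \frac{61410738}{13147}\right) - 2296 = - \frac{122757226611}{26294000} - 2296 = - \frac{183128250611}{26294000}$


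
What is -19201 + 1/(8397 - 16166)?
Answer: -149172570/7769 ≈ -19201.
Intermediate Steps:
-19201 + 1/(8397 - 16166) = -19201 + 1/(-7769) = -19201 - 1/7769 = -149172570/7769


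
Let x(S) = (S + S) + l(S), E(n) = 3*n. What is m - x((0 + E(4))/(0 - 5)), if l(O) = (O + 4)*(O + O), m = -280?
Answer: -6688/25 ≈ -267.52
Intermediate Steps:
l(O) = 2*O*(4 + O) (l(O) = (4 + O)*(2*O) = 2*O*(4 + O))
x(S) = 2*S + 2*S*(4 + S) (x(S) = (S + S) + 2*S*(4 + S) = 2*S + 2*S*(4 + S))
m - x((0 + E(4))/(0 - 5)) = -280 - 2*(0 + 3*4)/(0 - 5)*(5 + (0 + 3*4)/(0 - 5)) = -280 - 2*(0 + 12)/(-5)*(5 + (0 + 12)/(-5)) = -280 - 2*12*(-⅕)*(5 + 12*(-⅕)) = -280 - 2*(-12)*(5 - 12/5)/5 = -280 - 2*(-12)*13/(5*5) = -280 - 1*(-312/25) = -280 + 312/25 = -6688/25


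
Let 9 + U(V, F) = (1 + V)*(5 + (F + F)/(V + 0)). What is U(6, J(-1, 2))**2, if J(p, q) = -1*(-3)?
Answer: 1089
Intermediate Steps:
J(p, q) = 3
U(V, F) = -9 + (1 + V)*(5 + 2*F/V) (U(V, F) = -9 + (1 + V)*(5 + (F + F)/(V + 0)) = -9 + (1 + V)*(5 + (2*F)/V) = -9 + (1 + V)*(5 + 2*F/V))
U(6, J(-1, 2))**2 = (-4 + 2*3 + 5*6 + 2*3/6)**2 = (-4 + 6 + 30 + 2*3*(1/6))**2 = (-4 + 6 + 30 + 1)**2 = 33**2 = 1089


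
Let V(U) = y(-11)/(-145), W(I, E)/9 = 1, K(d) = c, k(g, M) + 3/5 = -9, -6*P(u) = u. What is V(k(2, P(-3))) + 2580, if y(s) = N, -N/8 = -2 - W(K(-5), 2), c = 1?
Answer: 374012/145 ≈ 2579.4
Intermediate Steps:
P(u) = -u/6
k(g, M) = -48/5 (k(g, M) = -⅗ - 9 = -48/5)
K(d) = 1
W(I, E) = 9 (W(I, E) = 9*1 = 9)
N = 88 (N = -8*(-2 - 1*9) = -8*(-2 - 9) = -8*(-11) = 88)
y(s) = 88
V(U) = -88/145 (V(U) = 88/(-145) = 88*(-1/145) = -88/145)
V(k(2, P(-3))) + 2580 = -88/145 + 2580 = 374012/145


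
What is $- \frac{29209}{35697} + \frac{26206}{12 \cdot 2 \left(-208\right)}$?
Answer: $- \frac{60071495}{9899968} \approx -6.0678$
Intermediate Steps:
$- \frac{29209}{35697} + \frac{26206}{12 \cdot 2 \left(-208\right)} = \left(-29209\right) \frac{1}{35697} + \frac{26206}{24 \left(-208\right)} = - \frac{29209}{35697} + \frac{26206}{-4992} = - \frac{29209}{35697} + 26206 \left(- \frac{1}{4992}\right) = - \frac{29209}{35697} - \frac{13103}{2496} = - \frac{60071495}{9899968}$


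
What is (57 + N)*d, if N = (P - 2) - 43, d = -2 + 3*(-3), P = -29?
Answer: 187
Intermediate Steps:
d = -11 (d = -2 - 9 = -11)
N = -74 (N = (-29 - 2) - 43 = -31 - 43 = -74)
(57 + N)*d = (57 - 74)*(-11) = -17*(-11) = 187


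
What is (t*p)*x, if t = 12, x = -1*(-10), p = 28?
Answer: 3360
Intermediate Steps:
x = 10
(t*p)*x = (12*28)*10 = 336*10 = 3360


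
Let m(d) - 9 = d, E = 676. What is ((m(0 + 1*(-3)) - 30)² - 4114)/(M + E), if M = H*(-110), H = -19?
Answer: -1769/1383 ≈ -1.2791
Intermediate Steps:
m(d) = 9 + d
M = 2090 (M = -19*(-110) = 2090)
((m(0 + 1*(-3)) - 30)² - 4114)/(M + E) = (((9 + (0 + 1*(-3))) - 30)² - 4114)/(2090 + 676) = (((9 + (0 - 3)) - 30)² - 4114)/2766 = (((9 - 3) - 30)² - 4114)*(1/2766) = ((6 - 30)² - 4114)*(1/2766) = ((-24)² - 4114)*(1/2766) = (576 - 4114)*(1/2766) = -3538*1/2766 = -1769/1383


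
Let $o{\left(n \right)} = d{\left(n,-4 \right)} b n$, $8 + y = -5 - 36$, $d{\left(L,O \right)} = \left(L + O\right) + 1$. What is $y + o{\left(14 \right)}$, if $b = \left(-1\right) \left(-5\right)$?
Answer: $721$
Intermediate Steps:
$d{\left(L,O \right)} = 1 + L + O$
$b = 5$
$y = -49$ ($y = -8 - 41 = -49$)
$o{\left(n \right)} = n \left(-15 + 5 n\right)$ ($o{\left(n \right)} = \left(1 + n - 4\right) 5 n = \left(-3 + n\right) 5 n = \left(-15 + 5 n\right) n = n \left(-15 + 5 n\right)$)
$y + o{\left(14 \right)} = -49 + 5 \cdot 14 \left(-3 + 14\right) = -49 + 5 \cdot 14 \cdot 11 = -49 + 770 = 721$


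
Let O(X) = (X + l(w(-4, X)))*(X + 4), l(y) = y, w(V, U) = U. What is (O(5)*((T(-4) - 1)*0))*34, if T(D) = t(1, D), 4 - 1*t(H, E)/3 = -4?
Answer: 0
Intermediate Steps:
t(H, E) = 24 (t(H, E) = 12 - 3*(-4) = 12 + 12 = 24)
T(D) = 24
O(X) = 2*X*(4 + X) (O(X) = (X + X)*(X + 4) = (2*X)*(4 + X) = 2*X*(4 + X))
(O(5)*((T(-4) - 1)*0))*34 = ((2*5*(4 + 5))*((24 - 1)*0))*34 = ((2*5*9)*(23*0))*34 = (90*0)*34 = 0*34 = 0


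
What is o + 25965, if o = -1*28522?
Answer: -2557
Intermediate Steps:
o = -28522
o + 25965 = -28522 + 25965 = -2557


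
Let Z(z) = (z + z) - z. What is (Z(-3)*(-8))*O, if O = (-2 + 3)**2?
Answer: 24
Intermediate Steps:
Z(z) = z (Z(z) = 2*z - z = z)
O = 1 (O = 1**2 = 1)
(Z(-3)*(-8))*O = -3*(-8)*1 = 24*1 = 24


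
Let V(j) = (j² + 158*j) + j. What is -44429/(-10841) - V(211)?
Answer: -846312441/10841 ≈ -78066.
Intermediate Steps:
V(j) = j² + 159*j
-44429/(-10841) - V(211) = -44429/(-10841) - 211*(159 + 211) = -44429*(-1/10841) - 211*370 = 44429/10841 - 1*78070 = 44429/10841 - 78070 = -846312441/10841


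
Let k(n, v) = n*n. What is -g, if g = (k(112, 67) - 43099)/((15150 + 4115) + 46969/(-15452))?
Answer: 157378620/99211937 ≈ 1.5863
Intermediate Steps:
k(n, v) = n²
g = -157378620/99211937 (g = (112² - 43099)/((15150 + 4115) + 46969/(-15452)) = (12544 - 43099)/(19265 + 46969*(-1/15452)) = -30555/(19265 - 46969/15452) = -30555/297635811/15452 = -30555*15452/297635811 = -157378620/99211937 ≈ -1.5863)
-g = -1*(-157378620/99211937) = 157378620/99211937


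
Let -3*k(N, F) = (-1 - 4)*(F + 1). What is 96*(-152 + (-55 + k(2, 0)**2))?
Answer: -58816/3 ≈ -19605.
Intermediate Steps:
k(N, F) = 5/3 + 5*F/3 (k(N, F) = -(-1 - 4)*(F + 1)/3 = -(-5)*(1 + F)/3 = -(-5 - 5*F)/3 = 5/3 + 5*F/3)
96*(-152 + (-55 + k(2, 0)**2)) = 96*(-152 + (-55 + (5/3 + (5/3)*0)**2)) = 96*(-152 + (-55 + (5/3 + 0)**2)) = 96*(-152 + (-55 + (5/3)**2)) = 96*(-152 + (-55 + 25/9)) = 96*(-152 - 470/9) = 96*(-1838/9) = -58816/3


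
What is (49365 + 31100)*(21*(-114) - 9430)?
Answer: -951418160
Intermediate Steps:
(49365 + 31100)*(21*(-114) - 9430) = 80465*(-2394 - 9430) = 80465*(-11824) = -951418160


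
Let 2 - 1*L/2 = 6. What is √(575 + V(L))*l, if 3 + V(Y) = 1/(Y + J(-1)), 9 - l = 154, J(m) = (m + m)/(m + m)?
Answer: -145*√28021/7 ≈ -3467.5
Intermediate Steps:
J(m) = 1 (J(m) = (2*m)/((2*m)) = (2*m)*(1/(2*m)) = 1)
l = -145 (l = 9 - 1*154 = 9 - 154 = -145)
L = -8 (L = 4 - 2*6 = 4 - 12 = -8)
V(Y) = -3 + 1/(1 + Y) (V(Y) = -3 + 1/(Y + 1) = -3 + 1/(1 + Y))
√(575 + V(L))*l = √(575 + (-2 - 3*(-8))/(1 - 8))*(-145) = √(575 + (-2 + 24)/(-7))*(-145) = √(575 - ⅐*22)*(-145) = √(575 - 22/7)*(-145) = √(4003/7)*(-145) = (√28021/7)*(-145) = -145*√28021/7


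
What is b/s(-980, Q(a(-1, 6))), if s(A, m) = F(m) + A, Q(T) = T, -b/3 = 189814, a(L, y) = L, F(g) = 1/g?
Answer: 189814/327 ≈ 580.47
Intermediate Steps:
b = -569442 (b = -3*189814 = -569442)
s(A, m) = A + 1/m (s(A, m) = 1/m + A = A + 1/m)
b/s(-980, Q(a(-1, 6))) = -569442/(-980 + 1/(-1)) = -569442/(-980 - 1) = -569442/(-981) = -569442*(-1/981) = 189814/327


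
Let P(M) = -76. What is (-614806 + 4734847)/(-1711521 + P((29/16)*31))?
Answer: -4120041/1711597 ≈ -2.4071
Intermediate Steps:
(-614806 + 4734847)/(-1711521 + P((29/16)*31)) = (-614806 + 4734847)/(-1711521 - 76) = 4120041/(-1711597) = 4120041*(-1/1711597) = -4120041/1711597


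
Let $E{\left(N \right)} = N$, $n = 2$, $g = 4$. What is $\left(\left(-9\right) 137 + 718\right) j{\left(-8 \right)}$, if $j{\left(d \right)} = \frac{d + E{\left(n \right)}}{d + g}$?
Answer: $- \frac{1545}{2} \approx -772.5$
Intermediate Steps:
$j{\left(d \right)} = \frac{2 + d}{4 + d}$ ($j{\left(d \right)} = \frac{d + 2}{d + 4} = \frac{2 + d}{4 + d}$)
$\left(\left(-9\right) 137 + 718\right) j{\left(-8 \right)} = \left(\left(-9\right) 137 + 718\right) \frac{2 - 8}{4 - 8} = \left(-1233 + 718\right) \frac{1}{-4} \left(-6\right) = - 515 \left(\left(- \frac{1}{4}\right) \left(-6\right)\right) = \left(-515\right) \frac{3}{2} = - \frac{1545}{2}$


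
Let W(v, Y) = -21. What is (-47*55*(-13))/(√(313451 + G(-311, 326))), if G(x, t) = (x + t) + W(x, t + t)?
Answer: 611*√313445/5699 ≈ 60.024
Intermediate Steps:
G(x, t) = -21 + t + x (G(x, t) = (x + t) - 21 = (t + x) - 21 = -21 + t + x)
(-47*55*(-13))/(√(313451 + G(-311, 326))) = (-47*55*(-13))/(√(313451 + (-21 + 326 - 311))) = (-2585*(-13))/(√(313451 - 6)) = 33605/(√313445) = 33605*(√313445/313445) = 611*√313445/5699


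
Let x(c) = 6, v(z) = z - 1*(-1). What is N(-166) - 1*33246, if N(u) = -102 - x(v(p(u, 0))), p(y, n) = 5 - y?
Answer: -33354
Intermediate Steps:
v(z) = 1 + z (v(z) = z + 1 = 1 + z)
N(u) = -108 (N(u) = -102 - 1*6 = -102 - 6 = -108)
N(-166) - 1*33246 = -108 - 1*33246 = -108 - 33246 = -33354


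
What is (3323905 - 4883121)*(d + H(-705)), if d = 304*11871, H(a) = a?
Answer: -5625774506064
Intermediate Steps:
d = 3608784
(3323905 - 4883121)*(d + H(-705)) = (3323905 - 4883121)*(3608784 - 705) = -1559216*3608079 = -5625774506064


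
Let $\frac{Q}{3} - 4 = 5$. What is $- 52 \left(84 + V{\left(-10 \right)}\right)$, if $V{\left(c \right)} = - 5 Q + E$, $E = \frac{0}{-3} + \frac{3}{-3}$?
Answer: $2704$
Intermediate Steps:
$Q = 27$ ($Q = 12 + 3 \cdot 5 = 12 + 15 = 27$)
$E = -1$ ($E = 0 \left(- \frac{1}{3}\right) + 3 \left(- \frac{1}{3}\right) = 0 - 1 = -1$)
$V{\left(c \right)} = -136$ ($V{\left(c \right)} = \left(-5\right) 27 - 1 = -135 - 1 = -136$)
$- 52 \left(84 + V{\left(-10 \right)}\right) = - 52 \left(84 - 136\right) = \left(-52\right) \left(-52\right) = 2704$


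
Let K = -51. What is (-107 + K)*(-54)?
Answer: 8532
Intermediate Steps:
(-107 + K)*(-54) = (-107 - 51)*(-54) = -158*(-54) = 8532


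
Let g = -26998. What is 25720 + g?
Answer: -1278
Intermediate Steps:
25720 + g = 25720 - 26998 = -1278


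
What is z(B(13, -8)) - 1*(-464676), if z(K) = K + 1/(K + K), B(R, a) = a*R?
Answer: 96630975/208 ≈ 4.6457e+5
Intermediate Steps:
B(R, a) = R*a
z(K) = K + 1/(2*K)
z(B(13, -8)) - 1*(-464676) = (13*(-8) + 1/(2*((13*(-8))))) - 1*(-464676) = (-104 + (1/2)/(-104)) + 464676 = (-104 + (1/2)*(-1/104)) + 464676 = (-104 - 1/208) + 464676 = -21633/208 + 464676 = 96630975/208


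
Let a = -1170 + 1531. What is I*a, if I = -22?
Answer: -7942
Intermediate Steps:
a = 361
I*a = -22*361 = -7942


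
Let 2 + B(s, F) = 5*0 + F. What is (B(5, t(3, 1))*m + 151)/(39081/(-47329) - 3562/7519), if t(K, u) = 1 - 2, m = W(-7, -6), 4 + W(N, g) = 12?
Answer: -45195077377/462435937 ≈ -97.733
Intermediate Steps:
W(N, g) = 8 (W(N, g) = -4 + 12 = 8)
m = 8
t(K, u) = -1
B(s, F) = -2 + F (B(s, F) = -2 + (5*0 + F) = -2 + (0 + F) = -2 + F)
(B(5, t(3, 1))*m + 151)/(39081/(-47329) - 3562/7519) = ((-2 - 1)*8 + 151)/(39081/(-47329) - 3562/7519) = (-3*8 + 151)/(39081*(-1/47329) - 3562*1/7519) = (-24 + 151)/(-39081/47329 - 3562/7519) = 127/(-462435937/355866751) = 127*(-355866751/462435937) = -45195077377/462435937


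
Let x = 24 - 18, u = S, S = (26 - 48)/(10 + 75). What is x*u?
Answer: -132/85 ≈ -1.5529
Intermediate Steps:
S = -22/85 ≈ -0.25882
u = -22/85 ≈ -0.25882
x = 6
x*u = 6*(-22/85) = -132/85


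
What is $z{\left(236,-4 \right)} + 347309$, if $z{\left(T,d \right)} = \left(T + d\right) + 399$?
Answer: $347940$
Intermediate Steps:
$z{\left(T,d \right)} = 399 + T + d$
$z{\left(236,-4 \right)} + 347309 = \left(399 + 236 - 4\right) + 347309 = 631 + 347309 = 347940$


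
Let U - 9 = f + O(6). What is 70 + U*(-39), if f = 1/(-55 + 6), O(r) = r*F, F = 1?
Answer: -25196/49 ≈ -514.20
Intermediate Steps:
O(r) = r (O(r) = r*1 = r)
f = -1/49 (f = 1/(-49) = -1/49 ≈ -0.020408)
U = 734/49 (U = 9 + (-1/49 + 6) = 9 + 293/49 = 734/49 ≈ 14.980)
70 + U*(-39) = 70 + (734/49)*(-39) = 70 - 28626/49 = -25196/49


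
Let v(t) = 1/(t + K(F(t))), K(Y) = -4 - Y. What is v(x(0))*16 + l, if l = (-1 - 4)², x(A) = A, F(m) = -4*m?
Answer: 21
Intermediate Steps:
v(t) = 1/(-4 + 5*t) (v(t) = 1/(t + (-4 - (-4)*t)) = 1/(t + (-4 + 4*t)) = 1/(-4 + 5*t))
l = 25 (l = (-5)² = 25)
v(x(0))*16 + l = 16/(-4 + 5*0) + 25 = 16/(-4 + 0) + 25 = 16/(-4) + 25 = -¼*16 + 25 = -4 + 25 = 21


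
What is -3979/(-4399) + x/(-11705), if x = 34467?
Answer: -105046138/51490295 ≈ -2.0401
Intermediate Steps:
-3979/(-4399) + x/(-11705) = -3979/(-4399) + 34467/(-11705) = -3979*(-1/4399) + 34467*(-1/11705) = 3979/4399 - 34467/11705 = -105046138/51490295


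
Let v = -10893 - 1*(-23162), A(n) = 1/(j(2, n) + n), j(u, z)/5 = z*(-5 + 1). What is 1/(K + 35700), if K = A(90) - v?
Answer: 1710/40067009 ≈ 4.2678e-5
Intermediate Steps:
j(u, z) = -20*z (j(u, z) = 5*(z*(-5 + 1)) = 5*(z*(-4)) = 5*(-4*z) = -20*z)
A(n) = -1/(19*n) (A(n) = 1/(-20*n + n) = 1/(-19*n) = -1/(19*n))
v = 12269 (v = -10893 + 23162 = 12269)
K = -20979991/1710 (K = -1/19/90 - 1*12269 = -1/19*1/90 - 12269 = -1/1710 - 12269 = -20979991/1710 ≈ -12269.)
1/(K + 35700) = 1/(-20979991/1710 + 35700) = 1/(40067009/1710) = 1710/40067009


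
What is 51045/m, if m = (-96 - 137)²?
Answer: 51045/54289 ≈ 0.94025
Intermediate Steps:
m = 54289 (m = (-233)² = 54289)
51045/m = 51045/54289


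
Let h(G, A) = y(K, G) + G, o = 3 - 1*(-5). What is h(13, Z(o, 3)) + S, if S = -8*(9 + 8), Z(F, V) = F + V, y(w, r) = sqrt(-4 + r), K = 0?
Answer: -120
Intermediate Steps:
o = 8 (o = 3 + 5 = 8)
S = -136 (S = -8*17 = -136)
h(G, A) = G + sqrt(-4 + G) (h(G, A) = sqrt(-4 + G) + G = G + sqrt(-4 + G))
h(13, Z(o, 3)) + S = (13 + sqrt(-4 + 13)) - 136 = (13 + sqrt(9)) - 136 = (13 + 3) - 136 = 16 - 136 = -120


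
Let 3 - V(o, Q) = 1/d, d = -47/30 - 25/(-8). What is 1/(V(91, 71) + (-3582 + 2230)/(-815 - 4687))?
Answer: 514437/1339603 ≈ 0.38402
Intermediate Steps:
d = 187/120 (d = -47*1/30 - 25*(-⅛) = -47/30 + 25/8 = 187/120 ≈ 1.5583)
V(o, Q) = 441/187 (V(o, Q) = 3 - 1/187/120 = 3 - 1*120/187 = 3 - 120/187 = 441/187)
1/(V(91, 71) + (-3582 + 2230)/(-815 - 4687)) = 1/(441/187 + (-3582 + 2230)/(-815 - 4687)) = 1/(441/187 - 1352/(-5502)) = 1/(441/187 - 1352*(-1/5502)) = 1/(441/187 + 676/2751) = 1/(1339603/514437) = 514437/1339603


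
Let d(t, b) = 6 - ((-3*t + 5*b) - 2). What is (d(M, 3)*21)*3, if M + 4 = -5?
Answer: -2142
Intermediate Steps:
M = -9 (M = -4 - 5 = -9)
d(t, b) = 8 - 5*b + 3*t (d(t, b) = 6 - (-2 - 3*t + 5*b) = 6 + (2 - 5*b + 3*t) = 8 - 5*b + 3*t)
(d(M, 3)*21)*3 = ((8 - 5*3 + 3*(-9))*21)*3 = ((8 - 15 - 27)*21)*3 = -34*21*3 = -714*3 = -2142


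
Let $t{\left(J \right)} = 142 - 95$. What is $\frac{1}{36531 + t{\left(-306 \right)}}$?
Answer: $\frac{1}{36578} \approx 2.7339 \cdot 10^{-5}$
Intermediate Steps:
$t{\left(J \right)} = 47$ ($t{\left(J \right)} = 142 - 95 = 47$)
$\frac{1}{36531 + t{\left(-306 \right)}} = \frac{1}{36531 + 47} = \frac{1}{36578}$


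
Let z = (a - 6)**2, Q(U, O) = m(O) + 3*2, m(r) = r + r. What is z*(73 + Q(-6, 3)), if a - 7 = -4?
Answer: 765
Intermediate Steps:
m(r) = 2*r
Q(U, O) = 6 + 2*O (Q(U, O) = 2*O + 3*2 = 2*O + 6 = 6 + 2*O)
a = 3 (a = 7 - 4 = 3)
z = 9 (z = (3 - 6)**2 = (-3)**2 = 9)
z*(73 + Q(-6, 3)) = 9*(73 + (6 + 2*3)) = 9*(73 + (6 + 6)) = 9*(73 + 12) = 9*85 = 765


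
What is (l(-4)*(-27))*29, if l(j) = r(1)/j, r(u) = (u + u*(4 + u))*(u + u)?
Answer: 2349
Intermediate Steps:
r(u) = 2*u*(u + u*(4 + u)) (r(u) = (u + u*(4 + u))*(2*u) = 2*u*(u + u*(4 + u)))
l(j) = 12/j (l(j) = (2*1²*(5 + 1))/j = (2*1*6)/j = 12/j)
(l(-4)*(-27))*29 = ((12/(-4))*(-27))*29 = ((12*(-¼))*(-27))*29 = -3*(-27)*29 = 81*29 = 2349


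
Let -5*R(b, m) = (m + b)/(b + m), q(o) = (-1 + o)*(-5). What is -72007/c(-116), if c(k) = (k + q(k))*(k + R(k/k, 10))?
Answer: 360035/272489 ≈ 1.3213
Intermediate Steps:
q(o) = 5 - 5*o
R(b, m) = -1/5 (R(b, m) = -(m + b)/(5*(b + m)) = -(b + m)/(5*(b + m)) = -1/5*1 = -1/5)
c(k) = (5 - 4*k)*(-1/5 + k) (c(k) = (k + (5 - 5*k))*(k - 1/5) = (5 - 4*k)*(-1/5 + k))
-72007/c(-116) = -72007/(-1 - 4*(-116)**2 + (29/5)*(-116)) = -72007/(-1 - 4*13456 - 3364/5) = -72007/(-1 - 53824 - 3364/5) = -72007/(-272489/5) = -72007*(-5/272489) = 360035/272489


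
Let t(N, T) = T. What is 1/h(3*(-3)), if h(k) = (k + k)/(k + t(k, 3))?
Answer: 1/3 ≈ 0.33333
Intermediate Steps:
h(k) = 2*k/(3 + k) (h(k) = (k + k)/(k + 3) = (2*k)/(3 + k) = 2*k/(3 + k))
1/h(3*(-3)) = 1/(2*(3*(-3))/(3 + 3*(-3))) = 1/(2*(-9)/(3 - 9)) = 1/(2*(-9)/(-6)) = 1/(2*(-9)*(-1/6)) = 1/3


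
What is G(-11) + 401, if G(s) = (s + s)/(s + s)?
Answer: 402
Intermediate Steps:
G(s) = 1 (G(s) = (2*s)/((2*s)) = (2*s)*(1/(2*s)) = 1)
G(-11) + 401 = 1 + 401 = 402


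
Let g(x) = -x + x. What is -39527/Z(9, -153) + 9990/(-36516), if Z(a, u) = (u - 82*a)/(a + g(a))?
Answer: 240396487/602514 ≈ 398.99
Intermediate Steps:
g(x) = 0
Z(a, u) = (u - 82*a)/a (Z(a, u) = (u - 82*a)/(a + 0) = (u - 82*a)/a)
-39527/Z(9, -153) + 9990/(-36516) = -39527/(-82 - 153/9) + 9990/(-36516) = -39527/(-82 - 153*1/9) + 9990*(-1/36516) = -39527/(-82 - 17) - 1665/6086 = -39527/(-99) - 1665/6086 = -39527*(-1/99) - 1665/6086 = 39527/99 - 1665/6086 = 240396487/602514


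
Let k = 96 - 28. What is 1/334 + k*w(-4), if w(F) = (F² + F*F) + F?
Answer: 635937/334 ≈ 1904.0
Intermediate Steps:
k = 68
w(F) = F + 2*F² (w(F) = (F² + F²) + F = 2*F² + F = F + 2*F²)
1/334 + k*w(-4) = 1/334 + 68*(-4*(1 + 2*(-4))) = 1/334 + 68*(-4*(1 - 8)) = 1/334 + 68*(-4*(-7)) = 1/334 + 68*28 = 1/334 + 1904 = 635937/334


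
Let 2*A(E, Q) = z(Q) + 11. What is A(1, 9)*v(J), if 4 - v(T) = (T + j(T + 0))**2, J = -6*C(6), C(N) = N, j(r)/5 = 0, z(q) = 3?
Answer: -9044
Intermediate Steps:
A(E, Q) = 7 (A(E, Q) = (3 + 11)/2 = (1/2)*14 = 7)
j(r) = 0 (j(r) = 5*0 = 0)
J = -36 (J = -6*6 = -36)
v(T) = 4 - T**2 (v(T) = 4 - (T + 0)**2 = 4 - T**2)
A(1, 9)*v(J) = 7*(4 - 1*(-36)**2) = 7*(4 - 1*1296) = 7*(4 - 1296) = 7*(-1292) = -9044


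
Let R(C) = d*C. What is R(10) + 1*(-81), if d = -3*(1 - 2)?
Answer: -51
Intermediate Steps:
d = 3 (d = -3*(-1) = 3)
R(C) = 3*C
R(10) + 1*(-81) = 3*10 + 1*(-81) = 30 - 81 = -51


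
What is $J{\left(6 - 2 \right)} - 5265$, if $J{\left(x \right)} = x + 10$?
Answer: $-5251$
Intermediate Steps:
$J{\left(x \right)} = 10 + x$
$J{\left(6 - 2 \right)} - 5265 = \left(10 + \left(6 - 2\right)\right) - 5265 = \left(10 + 4\right) - 5265 = 14 - 5265 = -5251$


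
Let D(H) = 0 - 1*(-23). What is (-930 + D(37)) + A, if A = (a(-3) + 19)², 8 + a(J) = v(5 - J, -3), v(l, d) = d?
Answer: -843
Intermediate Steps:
D(H) = 23 (D(H) = 0 + 23 = 23)
a(J) = -11 (a(J) = -8 - 3 = -11)
A = 64 (A = (-11 + 19)² = 8² = 64)
(-930 + D(37)) + A = (-930 + 23) + 64 = -907 + 64 = -843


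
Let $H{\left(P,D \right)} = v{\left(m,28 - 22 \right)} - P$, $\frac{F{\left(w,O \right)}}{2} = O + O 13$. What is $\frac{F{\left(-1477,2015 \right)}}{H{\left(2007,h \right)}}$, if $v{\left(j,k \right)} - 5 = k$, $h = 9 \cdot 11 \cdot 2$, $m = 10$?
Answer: $- \frac{14105}{499} \approx -28.267$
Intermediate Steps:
$h = 198$ ($h = 99 \cdot 2 = 198$)
$v{\left(j,k \right)} = 5 + k$
$F{\left(w,O \right)} = 28 O$ ($F{\left(w,O \right)} = 2 \left(O + O 13\right) = 2 \left(O + 13 O\right) = 2 \cdot 14 O = 28 O$)
$H{\left(P,D \right)} = 11 - P$ ($H{\left(P,D \right)} = \left(5 + \left(28 - 22\right)\right) - P = \left(5 + 6\right) - P = 11 - P$)
$\frac{F{\left(-1477,2015 \right)}}{H{\left(2007,h \right)}} = \frac{28 \cdot 2015}{11 - 2007} = \frac{56420}{11 - 2007} = \frac{56420}{-1996} = 56420 \left(- \frac{1}{1996}\right) = - \frac{14105}{499}$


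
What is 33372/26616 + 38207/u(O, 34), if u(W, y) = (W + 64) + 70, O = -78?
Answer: 42449431/62104 ≈ 683.52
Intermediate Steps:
u(W, y) = 134 + W (u(W, y) = (64 + W) + 70 = 134 + W)
33372/26616 + 38207/u(O, 34) = 33372/26616 + 38207/(134 - 78) = 33372*(1/26616) + 38207/56 = 2781/2218 + 38207*(1/56) = 2781/2218 + 38207/56 = 42449431/62104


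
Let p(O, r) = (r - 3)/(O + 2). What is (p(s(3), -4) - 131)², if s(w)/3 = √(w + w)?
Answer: 21360971/1250 + 68628*√6/625 ≈ 17358.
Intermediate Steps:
s(w) = 3*√2*√w (s(w) = 3*√(w + w) = 3*√(2*w) = 3*(√2*√w) = 3*√2*√w)
p(O, r) = (-3 + r)/(2 + O)
(p(s(3), -4) - 131)² = ((-3 - 4)/(2 + 3*√2*√3) - 131)² = (-7/(2 + 3*√6) - 131)² = (-131 - 7/(2 + 3*√6))²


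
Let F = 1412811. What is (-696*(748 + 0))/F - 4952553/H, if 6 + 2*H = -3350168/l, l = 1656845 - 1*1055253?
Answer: 350779188353863838/409698707205 ≈ 8.5619e+5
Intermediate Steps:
l = 601592 (l = 1656845 - 1055253 = 601592)
H = -869965/150398 (H = -3 + (-3350168/601592)/2 = -3 + (-3350168*1/601592)/2 = -3 + (1/2)*(-418771/75199) = -3 - 418771/150398 = -869965/150398 ≈ -5.7844)
(-696*(748 + 0))/F - 4952553/H = -696*(748 + 0)/1412811 - 4952553/(-869965/150398) = -696*748*(1/1412811) - 4952553*(-150398/869965) = -520608*1/1412811 + 744854066094/869965 = -173536/470937 + 744854066094/869965 = 350779188353863838/409698707205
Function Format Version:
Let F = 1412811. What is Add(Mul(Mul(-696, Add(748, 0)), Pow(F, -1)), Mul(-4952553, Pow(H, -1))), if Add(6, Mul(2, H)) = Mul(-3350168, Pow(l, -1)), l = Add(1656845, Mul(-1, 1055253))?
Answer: Rational(350779188353863838, 409698707205) ≈ 8.5619e+5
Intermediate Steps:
l = 601592 (l = Add(1656845, -1055253) = 601592)
H = Rational(-869965, 150398) (H = Add(-3, Mul(Rational(1, 2), Mul(-3350168, Pow(601592, -1)))) = Add(-3, Mul(Rational(1, 2), Mul(-3350168, Rational(1, 601592)))) = Add(-3, Mul(Rational(1, 2), Rational(-418771, 75199))) = Add(-3, Rational(-418771, 150398)) = Rational(-869965, 150398) ≈ -5.7844)
Add(Mul(Mul(-696, Add(748, 0)), Pow(F, -1)), Mul(-4952553, Pow(H, -1))) = Add(Mul(Mul(-696, Add(748, 0)), Pow(1412811, -1)), Mul(-4952553, Pow(Rational(-869965, 150398), -1))) = Add(Mul(Mul(-696, 748), Rational(1, 1412811)), Mul(-4952553, Rational(-150398, 869965))) = Add(Mul(-520608, Rational(1, 1412811)), Rational(744854066094, 869965)) = Add(Rational(-173536, 470937), Rational(744854066094, 869965)) = Rational(350779188353863838, 409698707205)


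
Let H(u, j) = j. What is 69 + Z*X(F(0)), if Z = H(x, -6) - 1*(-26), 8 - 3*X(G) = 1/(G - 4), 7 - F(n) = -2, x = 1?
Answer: 121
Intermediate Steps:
F(n) = 9 (F(n) = 7 - 1*(-2) = 7 + 2 = 9)
X(G) = 8/3 - 1/(3*(-4 + G)) (X(G) = 8/3 - 1/(3*(G - 4)) = 8/3 - 1/(3*(-4 + G)))
Z = 20 (Z = -6 - 1*(-26) = -6 + 26 = 20)
69 + Z*X(F(0)) = 69 + 20*((-33 + 8*9)/(3*(-4 + 9))) = 69 + 20*((⅓)*(-33 + 72)/5) = 69 + 20*((⅓)*(⅕)*39) = 69 + 20*(13/5) = 69 + 52 = 121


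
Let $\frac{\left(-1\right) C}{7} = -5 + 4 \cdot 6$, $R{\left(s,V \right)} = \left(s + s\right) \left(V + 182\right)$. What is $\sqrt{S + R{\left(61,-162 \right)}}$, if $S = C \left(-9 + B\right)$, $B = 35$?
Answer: $i \sqrt{1018} \approx 31.906 i$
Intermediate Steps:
$R{\left(s,V \right)} = 2 s \left(182 + V\right)$
$C = -133$ ($C = - 7 \left(-5 + 4 \cdot 6\right) = - 7 \left(-5 + 24\right) = \left(-7\right) 19 = -133$)
$S = -3458$ ($S = - 133 \left(-9 + 35\right) = \left(-133\right) 26 = -3458$)
$\sqrt{S + R{\left(61,-162 \right)}} = \sqrt{-3458 + 2 \cdot 61 \left(182 - 162\right)} = \sqrt{-3458 + 2 \cdot 61 \cdot 20} = \sqrt{-3458 + 2440} = \sqrt{-1018} = i \sqrt{1018}$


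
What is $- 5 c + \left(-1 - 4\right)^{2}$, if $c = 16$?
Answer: $-55$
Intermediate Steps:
$- 5 c + \left(-1 - 4\right)^{2} = \left(-5\right) 16 + \left(-1 - 4\right)^{2} = -80 + \left(-5\right)^{2} = -80 + 25 = -55$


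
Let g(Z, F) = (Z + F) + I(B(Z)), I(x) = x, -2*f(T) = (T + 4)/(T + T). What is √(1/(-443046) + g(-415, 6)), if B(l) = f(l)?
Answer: I*√13835025585886854135/183864090 ≈ 20.23*I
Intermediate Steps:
f(T) = -(4 + T)/(4*T) (f(T) = -(T + 4)/(2*(T + T)) = -(4 + T)/(2*(2*T)) = -(4 + T)*1/(2*T)/2 = -(4 + T)/(4*T))
B(l) = (-4 - l)/(4*l)
g(Z, F) = F + Z + (-4 - Z)/(4*Z) (g(Z, F) = (Z + F) + (-4 - Z)/(4*Z) = (F + Z) + (-4 - Z)/(4*Z) = F + Z + (-4 - Z)/(4*Z))
√(1/(-443046) + g(-415, 6)) = √(1/(-443046) + (-¼ + 6 - 415 - 1/(-415))) = √(-1/443046 + (-¼ + 6 - 415 - 1*(-1/415))) = √(-1/443046 + (-¼ + 6 - 415 + 1/415)) = √(-1/443046 - 679351/1660) = √(-150491872403/367728180) = I*√13835025585886854135/183864090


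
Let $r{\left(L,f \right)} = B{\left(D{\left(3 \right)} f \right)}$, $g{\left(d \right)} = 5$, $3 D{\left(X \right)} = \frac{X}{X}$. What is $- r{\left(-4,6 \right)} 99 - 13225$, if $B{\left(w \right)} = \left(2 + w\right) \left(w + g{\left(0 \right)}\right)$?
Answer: $-15997$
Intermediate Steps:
$D{\left(X \right)} = \frac{1}{3}$ ($D{\left(X \right)} = \frac{X \frac{1}{X}}{3} = \frac{1}{3} \cdot 1 = \frac{1}{3}$)
$B{\left(w \right)} = \left(2 + w\right) \left(5 + w\right)$ ($B{\left(w \right)} = \left(2 + w\right) \left(w + 5\right) = \left(2 + w\right) \left(5 + w\right)$)
$r{\left(L,f \right)} = 10 + \frac{f^{2}}{9} + \frac{7 f}{3}$ ($r{\left(L,f \right)} = 10 + \left(\frac{f}{3}\right)^{2} + 7 \frac{f}{3} = 10 + \frac{f^{2}}{9} + \frac{7 f}{3}$)
$- r{\left(-4,6 \right)} 99 - 13225 = - \left(10 + \frac{6^{2}}{9} + \frac{7}{3} \cdot 6\right) 99 - 13225 = - \left(10 + \frac{1}{9} \cdot 36 + 14\right) 99 - 13225 = - \left(10 + 4 + 14\right) 99 - 13225 = - 28 \cdot 99 - 13225 = \left(-1\right) 2772 - 13225 = -2772 - 13225 = -15997$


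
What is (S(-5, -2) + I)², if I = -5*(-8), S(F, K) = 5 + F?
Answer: 1600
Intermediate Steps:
I = 40
(S(-5, -2) + I)² = ((5 - 5) + 40)² = (0 + 40)² = 40² = 1600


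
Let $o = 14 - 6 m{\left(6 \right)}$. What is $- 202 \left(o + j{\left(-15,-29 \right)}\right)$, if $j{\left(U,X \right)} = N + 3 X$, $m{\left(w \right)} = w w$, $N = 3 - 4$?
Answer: $58580$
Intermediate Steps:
$N = -1$ ($N = 3 - 4 = -1$)
$m{\left(w \right)} = w^{2}$
$j{\left(U,X \right)} = -1 + 3 X$
$o = -202$ ($o = 14 - 6 \cdot 6^{2} = 14 - 216 = -202$)
$- 202 \left(o + j{\left(-15,-29 \right)}\right) = - 202 \left(-202 + \left(-1 + 3 \left(-29\right)\right)\right) = - 202 \left(-202 - 88\right) = \left(-202\right) \left(-290\right) = 58580$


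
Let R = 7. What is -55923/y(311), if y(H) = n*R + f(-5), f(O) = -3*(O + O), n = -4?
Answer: -55923/2 ≈ -27962.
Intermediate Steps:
f(O) = -6*O
y(H) = 2 (y(H) = -4*7 - 6*(-5) = -28 + 30 = 2)
-55923/y(311) = -55923/2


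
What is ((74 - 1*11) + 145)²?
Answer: 43264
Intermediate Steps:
((74 - 1*11) + 145)² = ((74 - 11) + 145)² = (63 + 145)² = 208² = 43264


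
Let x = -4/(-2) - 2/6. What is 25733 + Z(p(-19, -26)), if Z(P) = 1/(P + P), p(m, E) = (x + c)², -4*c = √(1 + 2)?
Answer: 3580237301/139129 + 8640*√3/139129 ≈ 25733.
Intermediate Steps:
c = -√3/4 (c = -√(1 + 2)/4 = -√3/4 ≈ -0.43301)
x = 5/3 (x = -4*(-½) - 2*⅙ = 2 - ⅓ = 5/3 ≈ 1.6667)
p(m, E) = (5/3 - √3/4)²
Z(P) = 1/(2*P)
25733 + Z(p(-19, -26)) = 25733 + 1/(2*(427/144 - 5*√3/6))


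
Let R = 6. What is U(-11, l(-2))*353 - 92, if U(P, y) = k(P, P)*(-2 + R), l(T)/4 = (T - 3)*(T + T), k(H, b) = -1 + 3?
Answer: 2732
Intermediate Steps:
k(H, b) = 2
l(T) = 8*T*(-3 + T) (l(T) = 4*((T - 3)*(T + T)) = 4*((-3 + T)*(2*T)) = 4*(2*T*(-3 + T)) = 8*T*(-3 + T))
U(P, y) = 8 (U(P, y) = 2*(-2 + 6) = 2*4 = 8)
U(-11, l(-2))*353 - 92 = 8*353 - 92 = 2824 - 92 = 2732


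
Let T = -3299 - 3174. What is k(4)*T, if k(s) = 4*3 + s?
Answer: -103568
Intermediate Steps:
k(s) = 12 + s
T = -6473
k(4)*T = (12 + 4)*(-6473) = 16*(-6473) = -103568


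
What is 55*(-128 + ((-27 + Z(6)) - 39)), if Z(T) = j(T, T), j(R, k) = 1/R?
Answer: -63965/6 ≈ -10661.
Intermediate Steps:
Z(T) = 1/T
55*(-128 + ((-27 + Z(6)) - 39)) = 55*(-128 + ((-27 + 1/6) - 39)) = 55*(-128 + ((-27 + ⅙) - 39)) = 55*(-128 + (-161/6 - 39)) = 55*(-128 - 395/6) = 55*(-1163/6) = -63965/6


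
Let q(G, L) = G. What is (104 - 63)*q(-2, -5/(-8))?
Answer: -82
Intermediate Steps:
(104 - 63)*q(-2, -5/(-8)) = (104 - 63)*(-2) = 41*(-2) = -82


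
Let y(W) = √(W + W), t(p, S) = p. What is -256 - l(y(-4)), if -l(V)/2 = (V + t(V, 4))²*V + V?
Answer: -256 - 124*I*√2 ≈ -256.0 - 175.36*I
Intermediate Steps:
y(W) = √2*√W (y(W) = √(2*W) = √2*√W)
l(V) = -8*V³ - 2*V (l(V) = -2*((V + V)²*V + V) = -2*((2*V)²*V + V) = -2*((4*V²)*V + V) = -2*(4*V³ + V) = -2*(V + 4*V³) = -8*V³ - 2*V)
-256 - l(y(-4)) = -256 - (-8*(-16*I*√2) - 2*√2*√(-4)) = -256 - (-8*(-16*I*√2) - 2*√2*2*I) = -256 - (-8*(-16*I*√2) - 4*I*√2) = -256 - (-(-128)*I*√2 - 4*I*√2) = -256 - (128*I*√2 - 4*I*√2) = -256 - 124*I*√2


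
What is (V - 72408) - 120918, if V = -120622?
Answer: -313948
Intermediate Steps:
(V - 72408) - 120918 = (-120622 - 72408) - 120918 = -193030 - 120918 = -313948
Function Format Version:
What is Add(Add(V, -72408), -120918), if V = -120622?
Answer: -313948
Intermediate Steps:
Add(Add(V, -72408), -120918) = Add(Add(-120622, -72408), -120918) = Add(-193030, -120918) = -313948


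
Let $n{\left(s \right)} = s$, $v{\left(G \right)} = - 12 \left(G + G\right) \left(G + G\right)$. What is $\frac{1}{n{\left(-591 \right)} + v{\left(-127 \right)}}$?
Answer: $- \frac{1}{774783} \approx -1.2907 \cdot 10^{-6}$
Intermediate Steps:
$v{\left(G \right)} = - 48 G^{2}$ ($v{\left(G \right)} = - 12 \cdot 2 G 2 G = - 12 \cdot 4 G^{2} = - 48 G^{2}$)
$\frac{1}{n{\left(-591 \right)} + v{\left(-127 \right)}} = \frac{1}{-591 - 48 \left(-127\right)^{2}} = \frac{1}{-591 - 774192} = \frac{1}{-774783} = - \frac{1}{774783}$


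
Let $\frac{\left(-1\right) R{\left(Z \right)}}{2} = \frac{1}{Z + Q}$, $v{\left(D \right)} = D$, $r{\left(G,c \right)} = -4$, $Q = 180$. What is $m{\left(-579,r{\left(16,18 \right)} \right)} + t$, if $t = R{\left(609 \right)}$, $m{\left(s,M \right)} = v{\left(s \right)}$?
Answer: $- \frac{456833}{789} \approx -579.0$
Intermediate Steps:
$m{\left(s,M \right)} = s$
$R{\left(Z \right)} = - \frac{2}{180 + Z}$ ($R{\left(Z \right)} = - \frac{2}{Z + 180} = - \frac{2}{180 + Z}$)
$t = - \frac{2}{789}$ ($t = - \frac{2}{180 + 609} = - \frac{2}{789} \approx -0.0025349$)
$m{\left(-579,r{\left(16,18 \right)} \right)} + t = -579 - \frac{2}{789} = - \frac{456833}{789}$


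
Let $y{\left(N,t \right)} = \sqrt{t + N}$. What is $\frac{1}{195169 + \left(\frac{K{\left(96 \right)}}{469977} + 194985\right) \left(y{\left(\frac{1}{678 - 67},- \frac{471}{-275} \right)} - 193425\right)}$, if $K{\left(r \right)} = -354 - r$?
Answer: $- \frac{3110471013521331269355403}{117310724587322052178062273410608646} - \frac{957066018132387 \sqrt{484006094}}{117310724587322052178062273410608646} \approx -2.6515 \cdot 10^{-11}$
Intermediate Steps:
$y{\left(N,t \right)} = \sqrt{N + t}$
$\frac{1}{195169 + \left(\frac{K{\left(96 \right)}}{469977} + 194985\right) \left(y{\left(\frac{1}{678 - 67},- \frac{471}{-275} \right)} - 193425\right)} = \frac{1}{195169 + \left(\frac{-354 - 96}{469977} + 194985\right) \left(\sqrt{\frac{1}{678 - 67} - \frac{471}{-275}} - 193425\right)} = \frac{1}{195169 + \left(\left(-354 - 96\right) \frac{1}{469977} + 194985\right) \left(\sqrt{\frac{1}{611} - - \frac{471}{275}} - 193425\right)} = \frac{1}{195169 + \left(\left(-450\right) \frac{1}{469977} + 194985\right) \left(\sqrt{\frac{1}{611} + \frac{471}{275}} - 193425\right)} = \frac{1}{195169 + \left(- \frac{150}{156659} + 194985\right) \left(\sqrt{\frac{288056}{168025}} - 193425\right)} = \frac{1}{195169 + \frac{30546154965 \left(\frac{2 \sqrt{484006094}}{33605} - 193425\right)}{156659}} = \frac{1}{195169 + \frac{30546154965 \left(-193425 + \frac{2 \sqrt{484006094}}{33605}\right)}{156659}} = \frac{1}{195169 - \left(\frac{5908390024105125}{156659} - \frac{12218461986 \sqrt{484006094}}{1052905139}\right)} = \frac{1}{- \frac{5908359449124754}{156659} + \frac{12218461986 \sqrt{484006094}}{1052905139}}$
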